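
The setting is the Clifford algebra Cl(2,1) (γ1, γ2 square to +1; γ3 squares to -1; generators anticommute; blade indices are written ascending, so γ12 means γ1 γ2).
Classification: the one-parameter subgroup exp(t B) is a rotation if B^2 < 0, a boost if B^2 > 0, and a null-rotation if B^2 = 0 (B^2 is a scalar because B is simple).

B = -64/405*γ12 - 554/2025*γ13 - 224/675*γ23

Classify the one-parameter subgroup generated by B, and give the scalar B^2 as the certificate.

B^2 term by term: the squares give (-64/405)^2*(γ12)^2 + (-554/2025)^2*(γ13)^2 + (-224/675)^2*(γ23)^2 = 4096/164025*(-1) + 306916/4100625*(+1) + 50176/455625*(+1) = 4/25 (each basis 2-blade squares to minus the product of its generators' squares); cross terms between blades sharing an index anticommute and cancel. So B^2 = 4/25.
Answer: boost, certificate B^2 = 4/25. The class reads off the invariant scalar 4/25 directly.


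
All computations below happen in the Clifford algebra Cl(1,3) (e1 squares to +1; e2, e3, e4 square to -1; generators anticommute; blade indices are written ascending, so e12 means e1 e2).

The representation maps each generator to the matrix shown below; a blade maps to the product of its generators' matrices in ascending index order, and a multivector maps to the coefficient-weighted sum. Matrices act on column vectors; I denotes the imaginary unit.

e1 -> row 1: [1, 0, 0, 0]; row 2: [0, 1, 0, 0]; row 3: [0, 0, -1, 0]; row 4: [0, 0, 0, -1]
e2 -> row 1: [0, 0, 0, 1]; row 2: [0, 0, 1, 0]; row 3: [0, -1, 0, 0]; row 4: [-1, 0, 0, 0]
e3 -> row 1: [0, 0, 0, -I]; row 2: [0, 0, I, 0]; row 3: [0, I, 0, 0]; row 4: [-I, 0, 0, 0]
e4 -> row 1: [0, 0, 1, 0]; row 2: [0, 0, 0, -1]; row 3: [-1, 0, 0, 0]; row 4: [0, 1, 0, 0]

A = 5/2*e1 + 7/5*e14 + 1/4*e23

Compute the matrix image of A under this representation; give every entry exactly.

Bivector images (products of the table entries): rho(e14) = rho(e1)rho(e4) = row 1: [0, 0, 1, 0]; row 2: [0, 0, 0, -1]; row 3: [1, 0, 0, 0]; row 4: [0, -1, 0, 0]; rho(e23) = rho(e2)rho(e3) = row 1: [-I, 0, 0, 0]; row 2: [0, I, 0, 0]; row 3: [0, 0, -I, 0]; row 4: [0, 0, 0, I].
M = (5/2)*rho(e1) + (7/5)*rho(e14) + (1/4)*rho(e23), summed entrywise:
Answer: row 1: [5/2 - I/4, 0, 7/5, 0]; row 2: [0, 5/2 + I/4, 0, -7/5]; row 3: [7/5, 0, -5/2 - I/4, 0]; row 4: [0, -7/5, 0, -5/2 + I/4]


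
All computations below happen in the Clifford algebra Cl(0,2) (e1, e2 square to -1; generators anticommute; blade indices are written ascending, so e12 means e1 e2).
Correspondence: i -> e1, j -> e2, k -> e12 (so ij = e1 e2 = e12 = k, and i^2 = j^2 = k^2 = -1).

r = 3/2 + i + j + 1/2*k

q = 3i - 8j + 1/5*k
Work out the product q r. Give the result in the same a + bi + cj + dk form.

In blades: q = 3*e1 - 8*e2 + 1/5*e12, r = 3/2 + e1 + e2 + 1/2*e12.
Distribute q over r term by term (generator squares from the signature, products reordered to ascending indices): (3*e1)*r = -3 + 9/2*e1 - 3/2*e2 + 3*e12; (-8*e2)*r = 8 - 4*e1 - 12*e2 + 8*e12; (1/5*e12)*r = -1/10 - 1/5*e1 + 1/5*e2 + 3/10*e12.
Sum: 49/10 + 3/10*e1 - 133/10*e2 + 113/10*e12; translating back through the correspondence:
Answer: 49/10 + 3/10*i - 133/10*j + 113/10*k


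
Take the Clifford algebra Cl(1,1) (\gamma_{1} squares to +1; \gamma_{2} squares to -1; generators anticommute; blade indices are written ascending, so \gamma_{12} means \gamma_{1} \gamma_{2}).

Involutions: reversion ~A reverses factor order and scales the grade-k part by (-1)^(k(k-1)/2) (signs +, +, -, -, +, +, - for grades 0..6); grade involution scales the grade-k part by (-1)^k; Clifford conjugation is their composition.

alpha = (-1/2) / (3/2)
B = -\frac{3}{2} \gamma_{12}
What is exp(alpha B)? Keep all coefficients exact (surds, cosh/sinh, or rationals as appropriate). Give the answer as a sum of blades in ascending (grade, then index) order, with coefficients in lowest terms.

B^2 = (-\frac{3}{2})^2*(\gamma_{12})^2 = \frac{9}{4}*(+1) = \frac{9}{4} (a basis 2-blade squares to minus the product of its generators' squares).
B^2 = \frac{9}{4} — hyperbolic case — the even/odd split gives cosh and sinh: l = \frac{3}{2}, alpha*l = - \frac{1}{2}, so exp(alpha B) = cosh(- \frac{1}{2}) + (sinh(- \frac{1}{2})/(\frac{3}{2}))*B = \cosh{\left(\frac{1}{2} \right)} + (- \frac{2 \sinh{\left(\frac{1}{2} \right)}}{3})*B.
Answer: \cosh{\left(\frac{1}{2} \right)} + \sinh{\left(\frac{1}{2} \right)} \gamma_{12}


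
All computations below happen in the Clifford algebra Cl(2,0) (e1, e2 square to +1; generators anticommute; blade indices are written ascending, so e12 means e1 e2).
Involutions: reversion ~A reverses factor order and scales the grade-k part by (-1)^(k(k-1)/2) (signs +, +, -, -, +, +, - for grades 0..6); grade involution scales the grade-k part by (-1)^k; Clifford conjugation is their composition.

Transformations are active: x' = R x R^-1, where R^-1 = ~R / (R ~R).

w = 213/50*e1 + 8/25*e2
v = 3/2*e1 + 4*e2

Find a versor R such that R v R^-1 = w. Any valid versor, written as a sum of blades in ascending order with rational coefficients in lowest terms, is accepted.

Construction: equal norms (both 73/4) license R = v + w = 144/25*e1 + 108/25*e2 — nothing changes along that direction, while (v - w)/2 changes sign, so v maps onto w.
Answer: 144/25*e1 + 108/25*e2


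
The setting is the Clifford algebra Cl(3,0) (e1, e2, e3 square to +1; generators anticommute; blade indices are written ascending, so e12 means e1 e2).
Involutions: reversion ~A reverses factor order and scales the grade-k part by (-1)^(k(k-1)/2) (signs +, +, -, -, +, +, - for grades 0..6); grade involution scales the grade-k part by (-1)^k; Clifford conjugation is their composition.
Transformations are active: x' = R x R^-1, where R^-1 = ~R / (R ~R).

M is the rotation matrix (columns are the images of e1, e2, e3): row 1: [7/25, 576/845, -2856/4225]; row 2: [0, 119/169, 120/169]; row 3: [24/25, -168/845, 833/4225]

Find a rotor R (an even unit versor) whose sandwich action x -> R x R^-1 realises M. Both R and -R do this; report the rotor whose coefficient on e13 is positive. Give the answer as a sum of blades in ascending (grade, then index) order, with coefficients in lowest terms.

Method: write R = a + b12*e12 + b13*e13 + b23*e23 with a^2 + b12^2 + b13^2 + b23^2 = 1 (so R^-1 = ~R). Expanding the columns R e_j ~R gives tr M = 4a^2 - 1 and, from the antisymmetric part, M21 - M12 = -4a*b12, M13 - M31 = 4a*b13, M32 - M23 = -4a*b23.
Here tr M = 4991/4225, so a^2 = (1 + tr M)/4 = 2304/4225 and a = ±48/65. Taking a = 48/65: M21 - M12 = -576/845, M13 - M31 = -6912/4225, M32 - M23 = -768/845, giving b12 = 3/13, b13 = -36/65, b23 = 4/13, i.e. R = 48/65 + 3/13*e12 - 36/65*e13 + 4/13*e23.
Its e13 coefficient is negative, so report the other preimage -R.
Answer: -48/65 - 3/13*e12 + 36/65*e13 - 4/13*e23. Note: both R and -R realise this M (trace 4991/4225); the covering map identifies them, and the e13-coefficient sign is the tie-breaker.


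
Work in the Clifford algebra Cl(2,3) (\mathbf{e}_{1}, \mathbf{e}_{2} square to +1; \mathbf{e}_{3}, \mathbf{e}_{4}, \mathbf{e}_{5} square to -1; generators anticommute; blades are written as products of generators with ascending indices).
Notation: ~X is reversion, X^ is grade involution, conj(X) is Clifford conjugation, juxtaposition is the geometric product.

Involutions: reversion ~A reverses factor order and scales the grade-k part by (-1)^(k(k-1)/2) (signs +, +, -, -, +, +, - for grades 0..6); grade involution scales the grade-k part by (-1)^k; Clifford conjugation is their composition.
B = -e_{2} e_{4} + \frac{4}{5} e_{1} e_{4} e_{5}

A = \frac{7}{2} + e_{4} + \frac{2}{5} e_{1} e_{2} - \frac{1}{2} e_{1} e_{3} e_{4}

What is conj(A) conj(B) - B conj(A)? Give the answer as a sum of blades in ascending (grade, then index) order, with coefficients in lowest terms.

first term: -e_{2} - \frac{2}{5} e_{1} e_{4} - \frac{4}{5} e_{1} e_{5} + \frac{7}{2} e_{2} e_{4} + \frac{2}{5} e_{3} e_{5} + \frac{1}{2} e_{1} e_{2} e_{3} + \frac{14}{5} e_{1} e_{4} e_{5} + \frac{8}{25} e_{2} e_{4} e_{5}
second term: -e_{2} - \frac{2}{5} e_{1} e_{4} - \frac{4}{5} e_{1} e_{5} - \frac{7}{2} e_{2} e_{4} - \frac{2}{5} e_{3} e_{5} + \frac{1}{2} e_{1} e_{2} e_{3} + \frac{14}{5} e_{1} e_{4} e_{5} - \frac{8}{25} e_{2} e_{4} e_{5}
Answer: 7 e_{2} e_{4} + \frac{4}{5} e_{3} e_{5} + \frac{16}{25} e_{2} e_{4} e_{5}


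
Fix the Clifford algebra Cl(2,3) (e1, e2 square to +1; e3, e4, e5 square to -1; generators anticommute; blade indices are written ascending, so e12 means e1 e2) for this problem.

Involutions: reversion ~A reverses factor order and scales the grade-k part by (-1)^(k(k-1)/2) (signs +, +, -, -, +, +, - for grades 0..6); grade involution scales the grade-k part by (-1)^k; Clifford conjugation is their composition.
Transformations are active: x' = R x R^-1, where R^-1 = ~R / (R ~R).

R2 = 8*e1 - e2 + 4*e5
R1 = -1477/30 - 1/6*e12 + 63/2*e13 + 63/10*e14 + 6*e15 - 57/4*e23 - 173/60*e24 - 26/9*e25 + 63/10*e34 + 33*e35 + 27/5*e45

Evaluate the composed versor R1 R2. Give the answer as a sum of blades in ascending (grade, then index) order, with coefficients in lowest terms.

Distribute over the terms of R2 (each basis-blade product reordered to ascending indices, repeated generators contracted through their squares):
R1 (8*e1) = -5908/15*e1 + 4/3*e2 - 252*e3 - 252/5*e4 - 48*e5 - 114*e123 - 346/15*e124 - 208/9*e125 + 252/5*e134 + 264*e135 + 216/5*e145
R1 (-e2) = 1/6*e1 + 1477/30*e2 - 57/4*e3 - 173/60*e4 - 26/9*e5 + 63/2*e123 + 63/10*e124 + 6*e125 - 63/10*e234 - 33*e235 - 27/5*e245
R1 (4*e5) = -24*e1 + 104/9*e2 - 132*e3 - 108/5*e4 - 2954/15*e5 - 2/3*e125 + 126*e135 + 126/5*e145 - 57*e235 - 173/15*e245 + 126/5*e345
Summing the partial products and collecting blades:
Answer: -4177/10*e1 + 5591/90*e2 - 1593/4*e3 - 4493/60*e4 - 11152/45*e5 - 165/2*e123 - 503/30*e124 - 160/9*e125 + 252/5*e134 + 390*e135 + 342/5*e145 - 63/10*e234 - 90*e235 - 254/15*e245 + 126/5*e345


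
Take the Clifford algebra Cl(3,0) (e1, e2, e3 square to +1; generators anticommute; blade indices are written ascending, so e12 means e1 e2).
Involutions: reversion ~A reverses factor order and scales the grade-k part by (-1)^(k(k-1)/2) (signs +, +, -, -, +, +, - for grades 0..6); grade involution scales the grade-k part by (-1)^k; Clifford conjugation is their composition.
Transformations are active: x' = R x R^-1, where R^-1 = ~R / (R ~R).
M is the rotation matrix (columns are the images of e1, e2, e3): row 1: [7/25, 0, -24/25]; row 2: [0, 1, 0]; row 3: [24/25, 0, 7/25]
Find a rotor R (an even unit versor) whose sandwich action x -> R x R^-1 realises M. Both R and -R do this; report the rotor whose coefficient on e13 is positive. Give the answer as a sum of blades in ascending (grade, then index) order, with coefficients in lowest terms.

Method: write R = a + b12*e12 + b13*e13 + b23*e23 with a^2 + b12^2 + b13^2 + b23^2 = 1 (so R^-1 = ~R). Expanding the columns R e_j ~R gives tr M = 4a^2 - 1 and, from the antisymmetric part, M21 - M12 = -4a*b12, M13 - M31 = 4a*b13, M32 - M23 = -4a*b23.
Here tr M = 39/25, so a^2 = (1 + tr M)/4 = 16/25 and a = ±4/5. Taking a = 4/5: M21 - M12 = 0, M13 - M31 = -48/25, M32 - M23 = 0, giving b12 = 0, b13 = -3/5, b23 = 0, i.e. R = 4/5 - 3/5*e13.
Its e13 coefficient is negative, so report the other preimage -R.
Answer: -4/5 + 3/5*e13. Note: both R and -R realise this M (trace 39/25); the covering map identifies them, and the e13-coefficient sign is the tie-breaker.


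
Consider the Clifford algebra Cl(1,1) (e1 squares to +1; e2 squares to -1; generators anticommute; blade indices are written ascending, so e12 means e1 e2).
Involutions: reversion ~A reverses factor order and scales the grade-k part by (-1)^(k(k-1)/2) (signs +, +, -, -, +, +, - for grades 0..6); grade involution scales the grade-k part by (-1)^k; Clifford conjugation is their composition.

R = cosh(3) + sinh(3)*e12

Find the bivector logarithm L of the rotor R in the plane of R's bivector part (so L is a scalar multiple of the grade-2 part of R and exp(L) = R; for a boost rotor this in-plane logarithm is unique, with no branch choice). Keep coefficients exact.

The scalar part of R is cosh(3), which fixes the rapidity magnitude through cosh (cosh is even, so it cannot fix the sign — the bivector part carries that); dividing the bivector part by sinh of the rapidity gives the plane, and L = rapidity * plane, where the joint sign ambiguity of (rapidity, plane) cancels in the product.
Concretely: cosh(rapidity) = cosh(3) gives rapidity = ±3, and since rapidity/sinh(rapidity) is even the sign is immaterial: L = (rapidity/sinh(rapidity)) * <R>_2 = (3/sinh(3)) * <R>_2.
Answer: 3*e12


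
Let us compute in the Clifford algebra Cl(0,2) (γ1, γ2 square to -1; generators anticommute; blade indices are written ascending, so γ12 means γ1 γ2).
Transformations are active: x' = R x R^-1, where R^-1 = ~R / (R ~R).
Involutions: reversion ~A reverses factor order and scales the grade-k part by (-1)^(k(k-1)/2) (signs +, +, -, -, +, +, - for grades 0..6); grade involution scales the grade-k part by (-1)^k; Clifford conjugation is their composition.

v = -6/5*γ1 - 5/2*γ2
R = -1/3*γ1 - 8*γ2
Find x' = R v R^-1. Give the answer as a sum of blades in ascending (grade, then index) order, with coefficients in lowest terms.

~R = -1/3*γ1 - 8*γ2, and R ~R = -577/9, so R^-1 = ~R / (-577/9).
R v = -102/5 - 263/30*γ12
Answer: 570/577*γ1 - 14951/5770*γ2


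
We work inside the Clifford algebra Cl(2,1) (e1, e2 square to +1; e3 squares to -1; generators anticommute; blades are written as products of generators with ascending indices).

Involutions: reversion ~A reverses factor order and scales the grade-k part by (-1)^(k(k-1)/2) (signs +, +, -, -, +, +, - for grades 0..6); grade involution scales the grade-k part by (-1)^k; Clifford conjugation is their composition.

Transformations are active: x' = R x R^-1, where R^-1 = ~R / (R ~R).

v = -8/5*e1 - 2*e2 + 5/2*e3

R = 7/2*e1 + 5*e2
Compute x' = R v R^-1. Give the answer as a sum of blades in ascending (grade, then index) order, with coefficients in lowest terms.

~R = 7/2*e1 + 5*e2, and R ~R = 149/4, so R^-1 = ~R / (149/4).
R v = -78/5 + e1 e2 + 35/4*e1 e3 + 25/2*e2 e3
Answer: -992/745*e1 - 326/149*e2 - 5/2*e3


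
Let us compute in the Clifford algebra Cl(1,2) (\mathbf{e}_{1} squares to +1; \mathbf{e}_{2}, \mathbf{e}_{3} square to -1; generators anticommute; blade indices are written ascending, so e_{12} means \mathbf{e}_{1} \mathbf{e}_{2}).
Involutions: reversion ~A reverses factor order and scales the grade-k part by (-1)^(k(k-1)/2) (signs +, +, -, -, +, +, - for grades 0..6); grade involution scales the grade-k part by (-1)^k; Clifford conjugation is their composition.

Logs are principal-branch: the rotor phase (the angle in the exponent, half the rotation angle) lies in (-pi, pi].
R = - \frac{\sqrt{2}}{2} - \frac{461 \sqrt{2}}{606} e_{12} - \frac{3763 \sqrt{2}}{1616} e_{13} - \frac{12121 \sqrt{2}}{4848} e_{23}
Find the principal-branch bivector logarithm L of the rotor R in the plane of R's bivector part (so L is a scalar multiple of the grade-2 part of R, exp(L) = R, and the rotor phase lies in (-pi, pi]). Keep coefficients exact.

The scalar part of R is - \frac{\sqrt{2}}{2}, and that scalar determines the rotor phase on the principal branch; recovering the unit plane as bivector-part over sine of the phase gives L = phase * plane.
Concretely: cos(phase) = - \frac{\sqrt{2}}{2} gives phase = ±\frac{3 \pi}{4}, and since phase/sin(phase) is even the sign is immaterial: L = (phase/sin(phase)) * <R>_2 = (\frac{3 \sqrt{2} \pi}{4}) * <R>_2.
Answer: - \frac{461 \pi}{404} e_{12} - \frac{11289 \pi}{3232} e_{13} - \frac{12121 \pi}{3232} e_{23}


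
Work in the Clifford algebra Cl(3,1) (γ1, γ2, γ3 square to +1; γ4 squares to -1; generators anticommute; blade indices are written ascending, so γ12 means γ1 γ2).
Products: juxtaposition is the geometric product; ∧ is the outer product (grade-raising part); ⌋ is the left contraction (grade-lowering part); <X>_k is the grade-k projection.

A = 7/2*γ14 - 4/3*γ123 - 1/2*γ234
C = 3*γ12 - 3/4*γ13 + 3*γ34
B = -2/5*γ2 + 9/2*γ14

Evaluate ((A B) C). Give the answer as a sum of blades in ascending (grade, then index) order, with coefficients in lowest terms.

step 1: 63/4 - 8/15*γ13 + 1/5*γ34 - 9/4*γ123 + 7/5*γ124 - 6*γ234
step 2: 1/5 - 261/16*γ2 + 27/4*γ3 - 21/5*γ4 + 189/4*γ12 - 189/16*γ13 - 29/20*γ14 - 8/5*γ23 + 189/4*γ34 + 21/5*γ123 - 9/4*γ124 + 18*γ134 + 21/20*γ234 + 3/5*γ1234
Answer: 1/5 - 261/16*γ2 + 27/4*γ3 - 21/5*γ4 + 189/4*γ12 - 189/16*γ13 - 29/20*γ14 - 8/5*γ23 + 189/4*γ34 + 21/5*γ123 - 9/4*γ124 + 18*γ134 + 21/20*γ234 + 3/5*γ1234


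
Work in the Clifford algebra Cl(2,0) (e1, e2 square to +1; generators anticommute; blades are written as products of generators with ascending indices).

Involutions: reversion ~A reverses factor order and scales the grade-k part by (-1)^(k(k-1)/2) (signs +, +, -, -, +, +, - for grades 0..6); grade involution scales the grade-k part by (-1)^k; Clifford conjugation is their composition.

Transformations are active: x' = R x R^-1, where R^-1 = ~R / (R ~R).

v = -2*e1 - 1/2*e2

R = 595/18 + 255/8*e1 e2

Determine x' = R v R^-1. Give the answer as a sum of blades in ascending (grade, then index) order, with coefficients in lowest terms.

~R = 595/18 - 255/8*e1 e2, and R ~R = 10931425/5184, so R^-1 = ~R / (10931425/5184).
R v = -11815/144*e1 + 425/9*e2
Answer: -866/1513*e1 + 5993/3026*e2


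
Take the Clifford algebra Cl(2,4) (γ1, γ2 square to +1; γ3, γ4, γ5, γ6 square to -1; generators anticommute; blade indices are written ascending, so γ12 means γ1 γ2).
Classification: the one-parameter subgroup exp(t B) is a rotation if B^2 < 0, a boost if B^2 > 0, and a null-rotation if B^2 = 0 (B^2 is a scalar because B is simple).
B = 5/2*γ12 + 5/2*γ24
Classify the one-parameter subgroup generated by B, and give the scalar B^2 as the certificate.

B^2 term by term: the squares give (5/2)^2*(γ12)^2 + (5/2)^2*(γ24)^2 = 25/4*(-1) + 25/4*(+1) = 0 (each basis 2-blade squares to minus the product of its generators' squares); cross terms between blades sharing an index anticommute and cancel. So B^2 = 0.
Answer: null-rotation, certificate B^2 = 0. The invariant at work: B^2 = 0 is unchanged by conjugation, hence its sign classifies the subgroup whatever basis B is written in.


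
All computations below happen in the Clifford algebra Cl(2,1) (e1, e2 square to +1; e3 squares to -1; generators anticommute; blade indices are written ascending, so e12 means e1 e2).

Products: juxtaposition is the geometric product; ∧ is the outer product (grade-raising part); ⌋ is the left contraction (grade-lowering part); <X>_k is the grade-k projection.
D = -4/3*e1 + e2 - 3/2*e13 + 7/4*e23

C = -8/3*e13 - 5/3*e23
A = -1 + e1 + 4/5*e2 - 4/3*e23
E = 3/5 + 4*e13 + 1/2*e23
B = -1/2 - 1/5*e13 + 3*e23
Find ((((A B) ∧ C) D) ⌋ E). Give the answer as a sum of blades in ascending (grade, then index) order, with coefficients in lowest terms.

step 1: -7/2 - 1/2*e1 - 2/5*e2 + 11/5*e3 - 4/15*e12 + 1/5*e13 - 7/3*e23 + 79/25*e123
step 2: 28/3*e13 + 35/6*e23 - 7/30*e123
step 3: -91/24 - 49/120*e1 - 7/20*e2 + 119/18*e3 + 301/12*e12 + 7/30*e13 + 14/45*e23 - 154/9*e123
step 4: -427/360 + 238/9*e1 + 119/36*e2 - 217/120*e3 - 91/6*e13 - 91/48*e23
Answer: -427/360 + 238/9*e1 + 119/36*e2 - 217/120*e3 - 91/6*e13 - 91/48*e23


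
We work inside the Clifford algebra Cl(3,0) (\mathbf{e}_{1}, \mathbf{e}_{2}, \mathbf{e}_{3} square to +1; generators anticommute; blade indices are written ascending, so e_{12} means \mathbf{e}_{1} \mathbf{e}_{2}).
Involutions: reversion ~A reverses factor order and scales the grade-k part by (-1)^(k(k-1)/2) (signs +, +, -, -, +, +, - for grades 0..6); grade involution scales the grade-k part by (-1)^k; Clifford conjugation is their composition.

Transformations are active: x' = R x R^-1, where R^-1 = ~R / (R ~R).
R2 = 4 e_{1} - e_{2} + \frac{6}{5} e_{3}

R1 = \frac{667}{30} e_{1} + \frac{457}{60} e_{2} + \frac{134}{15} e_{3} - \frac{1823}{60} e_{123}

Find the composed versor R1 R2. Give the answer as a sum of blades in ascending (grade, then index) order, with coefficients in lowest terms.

Distribute over the terms of R2 (each basis-blade product reordered to ascending indices, repeated generators contracted through their squares):
R1 (4 e_{1}) = \frac{1334}{15} - \frac{457}{15} e_{12} - \frac{536}{15} e_{13} - \frac{1823}{15} e_{23}
R1 (-e_{2}) = -\frac{457}{60} - \frac{667}{30} e_{12} - \frac{1823}{60} e_{13} + \frac{134}{15} e_{23}
R1 (\frac{6}{5} e_{3}) = \frac{268}{25} - \frac{1823}{50} e_{12} + \frac{667}{25} e_{13} + \frac{457}{50} e_{23}
Summing the partial products and collecting blades:
Answer: \frac{27611}{300} - \frac{2229}{25} e_{12} - \frac{11831}{300} e_{13} - \frac{5173}{50} e_{23}


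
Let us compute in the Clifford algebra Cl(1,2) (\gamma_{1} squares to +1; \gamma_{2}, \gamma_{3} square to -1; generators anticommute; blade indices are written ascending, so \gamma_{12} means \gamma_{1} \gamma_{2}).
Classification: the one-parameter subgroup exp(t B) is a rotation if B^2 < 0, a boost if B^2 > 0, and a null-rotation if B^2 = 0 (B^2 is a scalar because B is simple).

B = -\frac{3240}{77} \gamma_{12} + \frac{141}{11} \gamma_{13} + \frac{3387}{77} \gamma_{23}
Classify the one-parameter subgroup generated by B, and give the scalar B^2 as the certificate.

B^2 term by term: the squares give (-\frac{3240}{77})^2*(\gamma_{12})^2 + (\frac{141}{11})^2*(\gamma_{13})^2 + (\frac{3387}{77})^2*(\gamma_{23})^2 = \frac{10497600}{5929}*(+1) + \frac{19881}{121}*(+1) + \frac{11471769}{5929}*(-1) = 0 (each basis 2-blade squares to minus the product of its generators' squares); cross terms between blades sharing an index anticommute and cancel. So B^2 = 0.
Answer: null-rotation, certificate B^2 = 0. The invariant at work: B^2 = 0 is unchanged by conjugation, hence its sign classifies the subgroup whatever basis B is written in.


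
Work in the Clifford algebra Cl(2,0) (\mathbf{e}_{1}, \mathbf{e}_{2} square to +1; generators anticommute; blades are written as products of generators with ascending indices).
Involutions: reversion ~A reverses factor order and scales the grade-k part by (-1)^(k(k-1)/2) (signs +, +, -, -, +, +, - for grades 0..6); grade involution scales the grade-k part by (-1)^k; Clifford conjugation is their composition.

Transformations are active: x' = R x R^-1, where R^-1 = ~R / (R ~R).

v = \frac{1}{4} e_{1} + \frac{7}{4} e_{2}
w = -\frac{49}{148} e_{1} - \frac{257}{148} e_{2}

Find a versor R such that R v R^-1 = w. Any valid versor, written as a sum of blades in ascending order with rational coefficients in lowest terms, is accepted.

Take R = v + w = -\frac{3}{37} e_{1} + \frac{1}{74} e_{2}. Because q(v) = q(w) = \frac{25}{8}, conjugation by R sends v exactly to w.
Answer: -\frac{3}{37} e_{1} + \frac{1}{74} e_{2}


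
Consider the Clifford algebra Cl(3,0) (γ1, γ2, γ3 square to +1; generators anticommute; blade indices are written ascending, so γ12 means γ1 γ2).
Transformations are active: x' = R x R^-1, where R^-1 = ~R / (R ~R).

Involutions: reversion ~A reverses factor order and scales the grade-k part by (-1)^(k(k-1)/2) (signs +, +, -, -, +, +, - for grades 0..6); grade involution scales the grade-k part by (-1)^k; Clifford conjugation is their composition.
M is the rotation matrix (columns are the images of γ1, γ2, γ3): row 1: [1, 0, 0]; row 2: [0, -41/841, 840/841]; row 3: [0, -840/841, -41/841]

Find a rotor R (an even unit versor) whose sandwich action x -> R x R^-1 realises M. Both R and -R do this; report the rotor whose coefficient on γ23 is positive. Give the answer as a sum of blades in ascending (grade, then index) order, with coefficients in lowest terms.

Method: write R = a + b12*γ12 + b13*γ13 + b23*γ23 with a^2 + b12^2 + b13^2 + b23^2 = 1 (so R^-1 = ~R). Expanding the columns R e_j ~R gives tr M = 4a^2 - 1 and, from the antisymmetric part, M21 - M12 = -4a*b12, M13 - M31 = 4a*b13, M32 - M23 = -4a*b23.
Here tr M = 759/841, so a^2 = (1 + tr M)/4 = 400/841 and a = ±20/29. Taking a = 20/29: M21 - M12 = 0, M13 - M31 = 0, M32 - M23 = -1680/841, giving b12 = 0, b13 = 0, b23 = 21/29, i.e. R = 20/29 + 21/29*γ23.
Its γ23 coefficient is already positive.
Answer: 20/29 + 21/29*γ23. Uniqueness: Spin(3) -> SO(3) maps R and -R to the same rotation of trace 759/841; fixing the sign of the γ23 coefficient removes the ambiguity.


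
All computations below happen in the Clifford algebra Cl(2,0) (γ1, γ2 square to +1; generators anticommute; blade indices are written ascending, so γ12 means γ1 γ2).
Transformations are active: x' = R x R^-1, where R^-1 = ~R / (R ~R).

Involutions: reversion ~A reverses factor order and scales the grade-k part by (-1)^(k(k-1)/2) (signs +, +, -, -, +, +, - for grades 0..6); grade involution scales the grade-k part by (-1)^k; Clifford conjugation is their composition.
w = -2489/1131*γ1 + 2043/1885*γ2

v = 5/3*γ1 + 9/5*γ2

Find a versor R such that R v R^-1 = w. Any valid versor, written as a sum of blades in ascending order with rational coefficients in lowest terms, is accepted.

Key observation: q(v) = q(w) = 1354/225 (sandwiches preserve the norm), so R = v + w = -604/1131*γ1 + 5436/1885*γ2 works whenever it is invertible — the component of v along it is kept and (v - w)/2 reverses, sending v to w.
Answer: -604/1131*γ1 + 5436/1885*γ2


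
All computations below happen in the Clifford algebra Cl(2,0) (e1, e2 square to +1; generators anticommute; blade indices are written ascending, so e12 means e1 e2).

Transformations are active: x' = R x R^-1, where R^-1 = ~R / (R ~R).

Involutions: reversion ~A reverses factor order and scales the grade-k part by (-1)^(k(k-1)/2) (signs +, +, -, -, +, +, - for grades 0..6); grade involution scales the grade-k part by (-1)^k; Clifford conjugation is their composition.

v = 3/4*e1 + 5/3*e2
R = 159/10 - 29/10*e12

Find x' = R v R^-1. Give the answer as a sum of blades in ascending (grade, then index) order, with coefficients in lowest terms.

~R = 159/10 + 29/10*e12, and R ~R = 13061/50, so R^-1 = ~R / (13061/50).
R v = 851/120*e1 + 1147/40*e2
Answer: 40/353*e1 + 7727/4236*e2


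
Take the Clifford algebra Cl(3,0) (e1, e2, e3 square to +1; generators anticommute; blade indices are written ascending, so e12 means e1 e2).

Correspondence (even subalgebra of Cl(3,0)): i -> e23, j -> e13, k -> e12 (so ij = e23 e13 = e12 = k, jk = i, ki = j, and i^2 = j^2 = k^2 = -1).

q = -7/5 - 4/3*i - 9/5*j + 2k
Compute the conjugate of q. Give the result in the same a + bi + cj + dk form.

In blades: q = -7/5 + 2*e12 - 9/5*e13 - 4/3*e23.
Quaternion conjugation is reversion on the even subalgebra: the scalar is fixed and every grade-2 blade flips sign, giving -7/5 - 2*e12 + 9/5*e13 + 4/3*e23; translating back:
Answer: -7/5 + 4/3*i + 9/5*j - 2k


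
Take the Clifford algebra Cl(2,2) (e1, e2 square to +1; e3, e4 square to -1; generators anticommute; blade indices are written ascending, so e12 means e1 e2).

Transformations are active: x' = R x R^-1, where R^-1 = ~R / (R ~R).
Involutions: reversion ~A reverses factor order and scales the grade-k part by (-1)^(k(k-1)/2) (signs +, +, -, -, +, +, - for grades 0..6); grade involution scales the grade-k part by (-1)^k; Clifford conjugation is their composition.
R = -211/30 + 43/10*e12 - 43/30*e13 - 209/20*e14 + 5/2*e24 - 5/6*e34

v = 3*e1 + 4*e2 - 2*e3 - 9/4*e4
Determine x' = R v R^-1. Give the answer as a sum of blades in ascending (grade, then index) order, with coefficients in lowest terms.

~R = -211/30 - 43/10*e12 + 43/30*e13 + 209/20*e14 - 5/2*e24 + 5/6*e34, and R ~R = -175877/3600, so R^-1 = ~R / (-175877/3600).
R v = -7267/240*e1 - 4249/120*e2 + 1979/120*e3 + 4661/120*e4 - 43/15*e123 + 317/8*e124 - 807/40*e134 + 5/3*e234
Answer: -17696/2119*e1 + 5605/2119*e2 - 3281/2119*e3 + 64775/8476*e4


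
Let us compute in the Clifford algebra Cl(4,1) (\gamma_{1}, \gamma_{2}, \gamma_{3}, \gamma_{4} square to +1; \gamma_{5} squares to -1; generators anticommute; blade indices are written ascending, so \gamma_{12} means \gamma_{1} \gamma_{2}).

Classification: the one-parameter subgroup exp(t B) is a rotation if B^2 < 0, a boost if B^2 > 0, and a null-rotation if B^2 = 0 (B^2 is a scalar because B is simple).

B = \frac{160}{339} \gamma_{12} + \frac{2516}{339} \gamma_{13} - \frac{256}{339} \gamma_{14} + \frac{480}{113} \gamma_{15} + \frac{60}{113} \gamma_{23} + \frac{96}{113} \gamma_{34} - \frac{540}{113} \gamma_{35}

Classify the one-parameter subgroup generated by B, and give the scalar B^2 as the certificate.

B^2 term by term: the squares give (\frac{160}{339})^2*(\gamma_{12})^2 + (\frac{2516}{339})^2*(\gamma_{13})^2 + (-\frac{256}{339})^2*(\gamma_{14})^2 + (\frac{480}{113})^2*(\gamma_{15})^2 + (\frac{60}{113})^2*(\gamma_{23})^2 + (\frac{96}{113})^2*(\gamma_{34})^2 + (-\frac{540}{113})^2*(\gamma_{35})^2 = \frac{25600}{114921}*(-1) + \frac{6330256}{114921}*(-1) + \frac{65536}{114921}*(-1) + \frac{230400}{12769}*(+1) + \frac{3600}{12769}*(-1) + \frac{9216}{12769}*(-1) + \frac{291600}{12769}*(+1) = -16 (each basis 2-blade squares to minus the product of its generators' squares); cross terms between blades sharing an index anticommute and cancel; the commuting (index-disjoint) pairs give grade-4 terms 2*c*c'*(blade product), which cancel blade by blade — \gamma_{1234}: \frac{10240}{12769} - \frac{10240}{12769} = 0; \gamma_{1235}: -\frac{57600}{12769} + \frac{57600}{12769} = 0; \gamma_{1345}: -\frac{92160}{12769} + \frac{92160}{12769} = 0 — confirming B is simple. So B^2 = -16.
Answer: rotation, certificate B^2 = -16. The invariant at work: B^2 = -16 is unchanged by conjugation, hence its sign classifies the subgroup whatever basis B is written in.


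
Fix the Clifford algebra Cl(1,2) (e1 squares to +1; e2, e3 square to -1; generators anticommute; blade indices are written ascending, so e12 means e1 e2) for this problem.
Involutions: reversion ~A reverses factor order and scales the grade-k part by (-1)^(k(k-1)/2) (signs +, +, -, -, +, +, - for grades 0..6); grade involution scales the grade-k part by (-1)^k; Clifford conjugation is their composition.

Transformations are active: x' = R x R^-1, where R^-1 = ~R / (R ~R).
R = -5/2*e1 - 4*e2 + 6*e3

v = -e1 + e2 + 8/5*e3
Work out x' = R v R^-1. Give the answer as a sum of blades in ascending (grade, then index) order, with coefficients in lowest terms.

~R = -5/2*e1 - 4*e2 + 6*e3, and R ~R = -183/4, so R^-1 = ~R / (-183/4).
R v = -31/10 - 13/2*e12 + 2*e13 - 62/5*e23
Answer: 121/183*e1 - 1411/915*e2 - 48/61*e3


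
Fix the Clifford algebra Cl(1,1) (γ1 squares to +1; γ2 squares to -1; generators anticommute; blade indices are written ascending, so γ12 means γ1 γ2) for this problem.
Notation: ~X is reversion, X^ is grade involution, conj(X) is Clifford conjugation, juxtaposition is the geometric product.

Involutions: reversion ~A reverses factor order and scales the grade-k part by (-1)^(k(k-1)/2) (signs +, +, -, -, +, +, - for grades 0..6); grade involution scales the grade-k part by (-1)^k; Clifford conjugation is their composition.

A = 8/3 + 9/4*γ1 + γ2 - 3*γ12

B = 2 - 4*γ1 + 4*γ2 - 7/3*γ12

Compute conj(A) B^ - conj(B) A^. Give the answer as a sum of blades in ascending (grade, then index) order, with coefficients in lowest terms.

first term: -44/3 + 41/2*γ1 - 233/12*γ2 + 115/9*γ12
second term: -44/3 + 41/2*γ1 - 233/12*γ2 - 115/9*γ12
Answer: 230/9*γ12


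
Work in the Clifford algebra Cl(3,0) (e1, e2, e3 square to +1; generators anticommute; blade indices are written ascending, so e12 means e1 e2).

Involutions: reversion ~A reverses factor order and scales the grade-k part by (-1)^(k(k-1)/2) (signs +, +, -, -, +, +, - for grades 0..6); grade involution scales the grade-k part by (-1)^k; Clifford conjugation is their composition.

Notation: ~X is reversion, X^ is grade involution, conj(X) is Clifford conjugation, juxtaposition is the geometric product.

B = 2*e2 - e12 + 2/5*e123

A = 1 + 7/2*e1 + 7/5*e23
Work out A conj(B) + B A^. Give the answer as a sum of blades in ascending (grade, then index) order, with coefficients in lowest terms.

first term: -14/25*e1 + 3/2*e2 + 14/5*e3 - 6*e12 - 7/5*e13 + 7/5*e23 + 2/5*e123
second term: -14/25*e1 - 3/2*e2 + 14/5*e3 + 6*e12 - 7/5*e13 - 7/5*e23 + 2/5*e123
Answer: -28/25*e1 + 28/5*e3 - 14/5*e13 + 4/5*e123


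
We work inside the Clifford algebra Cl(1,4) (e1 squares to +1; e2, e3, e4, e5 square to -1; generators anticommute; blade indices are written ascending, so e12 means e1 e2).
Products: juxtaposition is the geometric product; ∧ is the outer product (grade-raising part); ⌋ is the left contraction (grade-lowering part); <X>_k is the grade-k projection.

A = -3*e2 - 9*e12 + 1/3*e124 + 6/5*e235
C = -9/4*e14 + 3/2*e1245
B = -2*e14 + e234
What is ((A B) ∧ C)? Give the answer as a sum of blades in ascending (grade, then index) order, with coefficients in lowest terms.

step 1: 2/3*e2 + 1/3*e13 - 18*e24 + 3*e34 + 6/5*e45 - 6*e124 + 9*e134 - 12/5*e12345
step 2: 3/2*e124
Answer: 3/2*e124


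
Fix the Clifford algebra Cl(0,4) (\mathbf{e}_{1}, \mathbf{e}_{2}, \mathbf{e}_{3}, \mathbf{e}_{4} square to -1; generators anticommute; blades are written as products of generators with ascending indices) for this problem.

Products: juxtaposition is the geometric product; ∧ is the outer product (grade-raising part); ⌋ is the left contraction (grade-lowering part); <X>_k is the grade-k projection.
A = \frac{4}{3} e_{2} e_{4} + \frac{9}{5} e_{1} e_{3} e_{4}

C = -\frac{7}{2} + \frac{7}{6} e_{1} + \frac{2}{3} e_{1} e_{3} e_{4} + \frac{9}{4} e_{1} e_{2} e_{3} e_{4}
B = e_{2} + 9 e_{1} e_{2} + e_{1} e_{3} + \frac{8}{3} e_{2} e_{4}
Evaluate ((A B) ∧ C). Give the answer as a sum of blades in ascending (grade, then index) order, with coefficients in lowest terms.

step 1: -\frac{32}{9} - \frac{7}{15} e_{4} + 12 e_{1} e_{4} - \frac{24}{5} e_{1} e_{2} e_{3} - \frac{81}{5} e_{2} e_{3} e_{4} + \frac{7}{15} e_{1} e_{2} e_{3} e_{4}
step 2: \frac{112}{9} - \frac{112}{27} e_{1} + \frac{49}{30} e_{4} - \frac{3731}{90} e_{1} e_{4} + \frac{84}{5} e_{1} e_{2} e_{3} - \frac{64}{27} e_{1} e_{3} e_{4} + \frac{567}{10} e_{2} e_{3} e_{4} + \frac{139}{15} e_{1} e_{2} e_{3} e_{4}
Answer: \frac{112}{9} - \frac{112}{27} e_{1} + \frac{49}{30} e_{4} - \frac{3731}{90} e_{1} e_{4} + \frac{84}{5} e_{1} e_{2} e_{3} - \frac{64}{27} e_{1} e_{3} e_{4} + \frac{567}{10} e_{2} e_{3} e_{4} + \frac{139}{15} e_{1} e_{2} e_{3} e_{4}


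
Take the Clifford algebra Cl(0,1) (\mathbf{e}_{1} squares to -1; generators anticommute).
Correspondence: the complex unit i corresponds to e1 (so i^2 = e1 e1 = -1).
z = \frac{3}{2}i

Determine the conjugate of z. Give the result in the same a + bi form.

In blades: z = \frac{3}{2} e_{1}.
Conjugation here is Clifford conjugation: the scalar is fixed and the grade-1 and grade-2 blades all flip sign, giving -\frac{3}{2} e_{1}; translating back:
Answer: -\frac{3}{2}i


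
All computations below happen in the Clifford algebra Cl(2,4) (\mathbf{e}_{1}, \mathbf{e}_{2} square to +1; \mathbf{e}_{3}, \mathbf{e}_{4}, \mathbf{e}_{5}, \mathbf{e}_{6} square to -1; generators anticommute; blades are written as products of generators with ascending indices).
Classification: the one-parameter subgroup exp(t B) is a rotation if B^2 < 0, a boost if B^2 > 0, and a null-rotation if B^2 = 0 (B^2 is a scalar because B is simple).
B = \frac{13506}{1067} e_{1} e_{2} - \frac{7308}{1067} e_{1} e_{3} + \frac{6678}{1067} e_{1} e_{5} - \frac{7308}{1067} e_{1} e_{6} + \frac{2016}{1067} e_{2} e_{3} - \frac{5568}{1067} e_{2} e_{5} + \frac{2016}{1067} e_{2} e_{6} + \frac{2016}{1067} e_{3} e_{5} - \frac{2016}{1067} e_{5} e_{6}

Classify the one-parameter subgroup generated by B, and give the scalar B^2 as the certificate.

B^2 term by term: the squares give (\frac{13506}{1067})^2*(e_{1} e_{2})^2 + (-\frac{7308}{1067})^2*(e_{1} e_{3})^2 + (\frac{6678}{1067})^2*(e_{1} e_{5})^2 + (-\frac{7308}{1067})^2*(e_{1} e_{6})^2 + (\frac{2016}{1067})^2*(e_{2} e_{3})^2 + (-\frac{5568}{1067})^2*(e_{2} e_{5})^2 + (\frac{2016}{1067})^2*(e_{2} e_{6})^2 + (\frac{2016}{1067})^2*(e_{3} e_{5})^2 + (-\frac{2016}{1067})^2*(e_{5} e_{6})^2 = \frac{182412036}{1138489}*(-1) + \frac{53406864}{1138489}*(+1) + \frac{44595684}{1138489}*(+1) + \frac{53406864}{1138489}*(+1) + \frac{4064256}{1138489}*(+1) + \frac{31002624}{1138489}*(+1) + \frac{4064256}{1138489}*(+1) + \frac{4064256}{1138489}*(-1) + \frac{4064256}{1138489}*(-1) = 0 (each basis 2-blade squares to minus the product of its generators' squares); cross terms between blades sharing an index anticommute and cancel; the commuting (index-disjoint) pairs give grade-4 terms 2*c*c'*(blade product), which cancel blade by blade — e_{1} e_{2} e_{3} e_{5}: \frac{54456192}{1138489} - \frac{81381888}{1138489} + \frac{26925696}{1138489} = 0; e_{1} e_{2} e_{3} e_{6}: \frac{29465856}{1138489} - \frac{29465856}{1138489} = 0; e_{1} e_{2} e_{5} e_{6}: -\frac{54456192}{1138489} - \frac{26925696}{1138489} + \frac{81381888}{1138489} = 0; e_{1} e_{3} e_{5} e_{6}: \frac{29465856}{1138489} - \frac{29465856}{1138489} = 0; e_{2} e_{3} e_{5} e_{6}: -\frac{8128512}{1138489} + \frac{8128512}{1138489} = 0 — confirming B is simple. So B^2 = 0.
Answer: null-rotation, certificate B^2 = 0. The invariant at work: B^2 = 0 is unchanged by conjugation, hence its sign classifies the subgroup whatever basis B is written in.


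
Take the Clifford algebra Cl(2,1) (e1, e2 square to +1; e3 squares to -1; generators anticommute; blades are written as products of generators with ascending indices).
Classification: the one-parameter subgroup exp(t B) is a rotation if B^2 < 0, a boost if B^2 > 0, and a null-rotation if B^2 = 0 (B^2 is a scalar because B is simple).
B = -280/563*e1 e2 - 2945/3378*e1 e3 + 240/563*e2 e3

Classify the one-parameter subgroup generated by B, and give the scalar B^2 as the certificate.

B^2 term by term: the squares give (-280/563)^2*(e1 e2)^2 + (-2945/3378)^2*(e1 e3)^2 + (240/563)^2*(e2 e3)^2 = 78400/316969*(-1) + 8673025/11410884*(+1) + 57600/316969*(+1) = 25/36 (each basis 2-blade squares to minus the product of its generators' squares); cross terms between blades sharing an index anticommute and cancel. So B^2 = 25/36.
Answer: boost, certificate B^2 = 25/36. Why this suffices: the scalar 25/36 survives any versor conjugation, so its sign alone determines the class however B is presented.


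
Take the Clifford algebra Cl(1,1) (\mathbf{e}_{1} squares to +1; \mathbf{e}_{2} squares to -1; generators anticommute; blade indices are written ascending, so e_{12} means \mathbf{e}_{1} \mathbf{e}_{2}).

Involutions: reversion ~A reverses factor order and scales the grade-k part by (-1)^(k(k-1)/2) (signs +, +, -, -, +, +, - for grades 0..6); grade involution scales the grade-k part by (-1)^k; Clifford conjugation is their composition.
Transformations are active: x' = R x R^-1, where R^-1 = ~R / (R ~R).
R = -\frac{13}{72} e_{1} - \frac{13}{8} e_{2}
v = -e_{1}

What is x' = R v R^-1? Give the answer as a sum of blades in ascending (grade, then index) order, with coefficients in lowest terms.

~R = -\frac{13}{72} e_{1} - \frac{13}{8} e_{2}, and R ~R = -\frac{845}{324}, so R^-1 = ~R / (-\frac{845}{324}).
R v = \frac{13}{72} - \frac{13}{8} e_{12}
Answer: \frac{41}{40} e_{1} + \frac{9}{40} e_{2}


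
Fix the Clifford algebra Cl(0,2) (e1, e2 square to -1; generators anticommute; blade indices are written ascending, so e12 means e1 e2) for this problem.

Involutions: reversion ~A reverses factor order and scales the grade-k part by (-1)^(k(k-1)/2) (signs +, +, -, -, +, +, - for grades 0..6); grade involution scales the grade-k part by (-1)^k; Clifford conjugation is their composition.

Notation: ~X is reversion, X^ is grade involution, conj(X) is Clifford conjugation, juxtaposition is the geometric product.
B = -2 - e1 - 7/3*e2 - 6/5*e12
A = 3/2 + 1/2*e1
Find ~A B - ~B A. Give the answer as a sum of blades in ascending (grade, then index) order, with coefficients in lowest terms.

first term: -5/2 - 5/2*e1 - 29/10*e2 - 89/30*e12
second term: -5/2 - 5/2*e1 - 29/10*e2 + 89/30*e12
Answer: -89/15*e12


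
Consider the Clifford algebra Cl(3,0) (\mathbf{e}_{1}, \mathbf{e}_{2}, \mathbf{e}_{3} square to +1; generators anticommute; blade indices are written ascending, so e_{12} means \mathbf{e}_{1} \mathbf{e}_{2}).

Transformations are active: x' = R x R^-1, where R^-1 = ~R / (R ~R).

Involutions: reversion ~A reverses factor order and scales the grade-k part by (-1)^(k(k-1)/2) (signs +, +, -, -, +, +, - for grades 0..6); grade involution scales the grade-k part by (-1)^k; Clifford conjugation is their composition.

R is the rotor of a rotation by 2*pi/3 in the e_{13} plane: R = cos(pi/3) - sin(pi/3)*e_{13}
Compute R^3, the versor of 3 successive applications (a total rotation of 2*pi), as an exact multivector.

The rotor phase is half the rotation angle and phases add under composition, so 3 steps in the e_{13} plane accumulate phase 3*(pi/3) = \pi: R^3 = cos(\pi) - sin(\pi)*e_{13}.
cos(\pi) = -1 and sin(\pi) = 0, so R^3 = -1. The total rotation 2*pi is 1 full turn, so every vector returns to itself, yet the rotor is -1, on the OTHER sheet of the double cover (an odd number of 2*pi turns).
Answer: -1
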